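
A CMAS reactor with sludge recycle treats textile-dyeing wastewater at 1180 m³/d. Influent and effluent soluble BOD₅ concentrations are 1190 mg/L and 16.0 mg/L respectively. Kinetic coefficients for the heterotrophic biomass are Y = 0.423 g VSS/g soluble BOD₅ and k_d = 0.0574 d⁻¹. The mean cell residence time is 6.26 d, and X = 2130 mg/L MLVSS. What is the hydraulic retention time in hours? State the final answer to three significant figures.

τ ≈ 25.8 h

Steady-state biomass mass balance: V·X·(1 + k_d·θ_c) = Y·Q·(S₀ − S)·θ_c, so V = 0.423 × 1180 × (1190 − 16.0) × 6.26 / [2130 × (1 + 0.0574 × 6.26)] = 3.67×10^6 / 2895 = 1267 m³.
τ = V/Q = 1267/1180 = 1.074 d, or 25.77 h.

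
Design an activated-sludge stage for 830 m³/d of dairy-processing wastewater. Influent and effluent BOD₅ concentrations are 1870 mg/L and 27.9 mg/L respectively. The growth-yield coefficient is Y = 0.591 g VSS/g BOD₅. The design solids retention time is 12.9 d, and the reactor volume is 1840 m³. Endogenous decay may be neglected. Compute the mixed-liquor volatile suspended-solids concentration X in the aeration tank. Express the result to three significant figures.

X ≈ 6340 mg/L

Without decay, X = Y Q (S₀−S) θ_c / V = 0.591 × 830 × (1870 − 27.9) × 12.9 / 1840 = 6335 mg/L.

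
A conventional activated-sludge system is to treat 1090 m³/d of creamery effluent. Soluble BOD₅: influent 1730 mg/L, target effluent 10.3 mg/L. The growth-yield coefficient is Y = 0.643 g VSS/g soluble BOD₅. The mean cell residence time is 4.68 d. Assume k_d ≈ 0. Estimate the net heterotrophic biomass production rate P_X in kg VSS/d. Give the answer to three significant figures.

No decay correction is needed, so Y_obs = Y = 0.643.
Q·(S₀ − S) = 1090 × (1730 − 10.3) × 10⁻³ = 1874 kg/d removed.
So the net sludge growth is P_X = 0.6430 × 1874 = 1205 kg VSS/d.

P_X ≈ 1210 kg VSS/d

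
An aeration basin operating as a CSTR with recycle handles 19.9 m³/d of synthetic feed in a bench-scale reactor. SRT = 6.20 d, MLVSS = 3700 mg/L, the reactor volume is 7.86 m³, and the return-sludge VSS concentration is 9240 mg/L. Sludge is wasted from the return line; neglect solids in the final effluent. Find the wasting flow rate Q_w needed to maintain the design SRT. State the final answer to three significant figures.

Wasting from the return line (neglecting effluent solids): Q_w = V·X / (θ_c·X_r) = 7.860 × 3700 / (6.20 × 9240) = 0.5076 m³/d.

Q_w ≈ 0.508 m³/d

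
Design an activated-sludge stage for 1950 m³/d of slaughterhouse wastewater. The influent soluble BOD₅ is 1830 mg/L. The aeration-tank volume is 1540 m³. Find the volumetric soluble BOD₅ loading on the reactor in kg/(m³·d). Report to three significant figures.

L_v ≈ 2.32 kg soluble BOD₅/(m³·d)

L_v = Q S₀ / V = 1950 × 1830 × 10⁻³ / 1540 = 2.317 kg/(m³·d).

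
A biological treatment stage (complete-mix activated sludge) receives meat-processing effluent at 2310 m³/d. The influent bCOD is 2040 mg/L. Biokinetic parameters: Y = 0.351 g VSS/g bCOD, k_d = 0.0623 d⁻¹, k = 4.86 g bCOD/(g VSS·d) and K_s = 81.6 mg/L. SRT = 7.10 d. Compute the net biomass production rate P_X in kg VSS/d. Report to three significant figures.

P_X ≈ 1140 kg VSS/d

Effluent substrate depends only on kinetics and SRT: S = K_s(1 + k_d θ_c) / [θ_c(Yk − k_d) − 1] = 81.6 × (1 + 0.0623 × 7.10) / [7.10 × (0.351 × 4.86 − 0.0623) − 1] = 117.7 / 10.67 = 11.03 mg/L.
Observed yield with endogenous decay: Y_obs = Y / (1 + k_d·θ_c) = 0.351 / (1 + 0.0623 × 7.10) = 0.351 / 1.442 = 0.2434 g VSS/g bCOD.
ΔS = 2040 − 11.0 = 2029 mg/L, so the substrate removal rate is 2310 × 2029/1000 = 4687 kg bCOD/d.
Net biomass production P_X = Y_obs × Q·(S₀ − S) = 0.2434 × 4687 = 1141 kg VSS/d.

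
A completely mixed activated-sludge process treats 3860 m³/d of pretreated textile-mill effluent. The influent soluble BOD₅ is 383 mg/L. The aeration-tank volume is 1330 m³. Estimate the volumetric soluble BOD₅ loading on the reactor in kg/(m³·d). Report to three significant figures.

L_v ≈ 1.11 kg soluble BOD₅/(m³·d)

L_v = Q S₀ / V = 3860 × 383 × 10⁻³ / 1330 = 1.112 kg/(m³·d).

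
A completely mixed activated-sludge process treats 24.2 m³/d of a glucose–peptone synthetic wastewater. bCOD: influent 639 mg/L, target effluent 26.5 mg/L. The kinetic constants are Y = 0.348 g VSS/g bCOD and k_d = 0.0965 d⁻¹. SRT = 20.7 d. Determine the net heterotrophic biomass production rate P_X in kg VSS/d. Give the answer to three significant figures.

Y_obs = Y / (1 + k_d θ_c) = 0.348 / (1 + 0.0965 × 20.7) = 0.348 / 2.998 = 0.1161.
ΔS = 639 − 26.5 = 612.5 mg/L, so the substrate removal rate is 24.2 × 612.5/1000 = 14.82 kg bCOD/d.
So the net sludge growth is P_X = 0.1161 × 14.82 = 1.721 kg VSS/d.

P_X ≈ 1.72 kg VSS/d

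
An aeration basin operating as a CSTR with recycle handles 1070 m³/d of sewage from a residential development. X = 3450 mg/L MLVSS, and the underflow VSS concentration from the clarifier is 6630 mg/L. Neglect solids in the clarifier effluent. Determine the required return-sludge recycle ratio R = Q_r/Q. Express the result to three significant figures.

R ≈ 1.08

Mass balance around the secondary clarifier (neglecting effluent solids): R = X / (X_r − X) = 3450 / (6630 − 3450) = 1.085.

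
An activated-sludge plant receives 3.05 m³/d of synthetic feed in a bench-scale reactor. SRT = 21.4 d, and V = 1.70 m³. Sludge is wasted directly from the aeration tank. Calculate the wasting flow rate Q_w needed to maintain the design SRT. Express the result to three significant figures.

Q_w ≈ 0.0794 m³/d

With mixed-liquor wasting, θ_c = V/Q_w, so Q_w = V/θ_c = 1.700/21.4 = 0.07944 m³/d.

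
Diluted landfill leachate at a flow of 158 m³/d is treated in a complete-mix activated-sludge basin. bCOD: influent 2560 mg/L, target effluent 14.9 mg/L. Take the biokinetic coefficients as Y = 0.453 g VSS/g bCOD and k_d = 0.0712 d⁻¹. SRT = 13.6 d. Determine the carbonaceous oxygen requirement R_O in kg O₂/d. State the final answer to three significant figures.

R_O ≈ 271 kg O₂/d

Correct the yield for decay: Y_obs = Y/(1 + k_d θ_c) = 0.453 / (1 + 0.0712 × 13.6) = 0.453 / 1.968 = 0.2301.
Mass of bCOD removed per day: Q(S₀ − S) = 158 × 2545 g/m³ = 402.1 kg/d.
P_X = Y_obs·Q·(S₀ − S) = 0.2301 × 402.1 = 92.55 kg VSS/d.
R_O = Q·(S₀ − S) − 1.42·P_X = 402.1 − 1.42 × 92.55 = 270.7 kg O₂/d.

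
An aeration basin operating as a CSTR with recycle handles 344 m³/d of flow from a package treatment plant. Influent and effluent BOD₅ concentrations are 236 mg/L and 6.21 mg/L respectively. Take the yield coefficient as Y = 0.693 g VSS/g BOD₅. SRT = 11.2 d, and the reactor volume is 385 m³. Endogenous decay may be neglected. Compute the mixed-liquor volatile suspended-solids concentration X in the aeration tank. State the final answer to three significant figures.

X = Y·Q·ΔS·θ_c / V = 0.693 × 344 × (236 − 6.21) × 11.2 / 385 = 1594 mg/L.

X ≈ 1590 mg/L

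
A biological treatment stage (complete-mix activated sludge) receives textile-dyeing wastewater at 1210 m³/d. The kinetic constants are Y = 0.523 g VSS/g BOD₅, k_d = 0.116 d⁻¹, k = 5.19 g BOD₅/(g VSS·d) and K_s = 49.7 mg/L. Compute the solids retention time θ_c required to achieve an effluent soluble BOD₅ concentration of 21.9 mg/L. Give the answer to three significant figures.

θ_c ≈ 1.40 d

At the target effluent, Y k S/(K_s+S) = 0.523×5.19×21.9/71.60 = 0.8302 d⁻¹.
Then 1/θ_c = μ − k_d = 0.8302 − 0.116 = 0.7142 d⁻¹, giving θ_c = 1.400 d.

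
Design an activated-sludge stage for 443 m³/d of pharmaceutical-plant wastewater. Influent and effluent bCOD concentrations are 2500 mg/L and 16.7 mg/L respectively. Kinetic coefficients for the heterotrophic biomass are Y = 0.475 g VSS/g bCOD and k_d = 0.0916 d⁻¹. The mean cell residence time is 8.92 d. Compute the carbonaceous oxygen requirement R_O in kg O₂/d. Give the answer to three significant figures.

R_O ≈ 692 kg O₂/d

Correct the yield for decay: Y_obs = Y/(1 + k_d θ_c) = 0.475 / (1 + 0.0916 × 8.92) = 0.475 / 1.817 = 0.2614.
ΔS = 2500 − 16.7 = 2483 mg/L, so the substrate removal rate is 443 × 2483/1000 = 1100 kg bCOD/d.
P_X = Y_obs·Q·(S₀ − S) = 0.2614 × 1100 = 287.6 kg VSS/d.
R_O = Q·ΔS − 1.42 P_X = 1100 − 408.4 = 691.7 kg O₂/d.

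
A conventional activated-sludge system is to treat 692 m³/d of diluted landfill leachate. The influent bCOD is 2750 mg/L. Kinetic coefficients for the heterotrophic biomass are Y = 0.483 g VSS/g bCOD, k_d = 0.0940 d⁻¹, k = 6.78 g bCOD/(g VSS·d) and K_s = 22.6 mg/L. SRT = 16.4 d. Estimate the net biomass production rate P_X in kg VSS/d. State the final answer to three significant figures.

For a completely mixed reactor with recycle the Lawrence–McCarty relation gives S = K_s·(1 + k_d·θ_c) / [θ_c·(Y·k − k_d) − 1] = 22.6 × (1 + 0.0940 × 16.4) / [16.4 × (0.483 × 6.78 − 0.0940) − 1] = 57.44 / 51.16 = 1.123 mg/L.
Correct the yield for decay: Y_obs = Y/(1 + k_d θ_c) = 0.483 / (1 + 0.0940 × 16.4) = 0.483 / 2.542 = 0.1900.
Mass of bCOD removed per day: Q(S₀ − S) = 692 × 2749 g/m³ = 1902 kg/d.
P_X = Y_obs · Q(S₀ − S) = 0.1900 × 1902 = 361.5 kg VSS/d.

P_X ≈ 361 kg VSS/d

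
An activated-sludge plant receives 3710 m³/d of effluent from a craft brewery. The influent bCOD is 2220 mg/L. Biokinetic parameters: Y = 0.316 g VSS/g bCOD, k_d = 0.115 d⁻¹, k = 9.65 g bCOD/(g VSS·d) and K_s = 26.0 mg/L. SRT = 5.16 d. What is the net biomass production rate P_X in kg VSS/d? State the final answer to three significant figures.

P_X ≈ 1630 kg VSS/d

For a completely mixed reactor with recycle the Lawrence–McCarty relation gives S = K_s·(1 + k_d·θ_c) / [θ_c·(Y·k − k_d) − 1] = 26.0 × (1 + 0.115 × 5.16) / [5.16 × (0.316 × 9.65 − 0.115) − 1] = 41.43 / 14.14 = 2.930 mg/L.
Observed yield with endogenous decay: Y_obs = Y / (1 + k_d·θ_c) = 0.316 / (1 + 0.115 × 5.16) = 0.316 / 1.593 = 0.1983 g VSS/g bCOD.
Q·(S₀ − S) = 3710 × (2220 − 2.93) × 10⁻³ = 8225 kg/d removed.
P_X = Y_obs · Q(S₀ − S) = 0.1983 × 8225 = 1631 kg VSS/d.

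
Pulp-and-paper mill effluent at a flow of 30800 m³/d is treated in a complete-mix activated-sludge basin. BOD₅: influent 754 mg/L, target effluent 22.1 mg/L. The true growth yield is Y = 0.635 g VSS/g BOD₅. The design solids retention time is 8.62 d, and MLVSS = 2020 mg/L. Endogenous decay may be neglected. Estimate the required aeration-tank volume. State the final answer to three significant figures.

V ≈ 61100 m³

V·X = Y·Q·ΔS·θ_c gives V = 0.635 × 30800 × (754 − 22.1) × 8.62 / 2020 = 61085 m³.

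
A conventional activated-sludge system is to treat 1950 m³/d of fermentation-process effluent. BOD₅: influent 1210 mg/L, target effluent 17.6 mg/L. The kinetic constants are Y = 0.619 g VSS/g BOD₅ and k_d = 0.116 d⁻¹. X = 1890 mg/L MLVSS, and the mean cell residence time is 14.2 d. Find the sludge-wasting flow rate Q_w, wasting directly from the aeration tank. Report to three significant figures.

Q_w ≈ 288 m³/d

Steady-state biomass mass balance: V·X·(1 + k_d·θ_c) = Y·Q·(S₀ − S)·θ_c, so V = 0.619 × 1950 × (1210 − 17.6) × 14.2 / [1890 × (1 + 0.116 × 14.2)] = 2.04×10^7 / 5003 = 4085 m³.
Wasting from the aeration tank: Q_w = V / θ_c = 4085 / 14.2 = 287.7 m³/d.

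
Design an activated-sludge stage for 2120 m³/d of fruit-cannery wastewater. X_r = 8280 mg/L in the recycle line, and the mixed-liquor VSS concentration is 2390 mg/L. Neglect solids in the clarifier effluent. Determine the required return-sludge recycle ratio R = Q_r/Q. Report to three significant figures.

Mass balance around the secondary clarifier (neglecting effluent solids): R = X / (X_r − X) = 2390 / (8280 − 2390) = 0.4058.

R ≈ 0.406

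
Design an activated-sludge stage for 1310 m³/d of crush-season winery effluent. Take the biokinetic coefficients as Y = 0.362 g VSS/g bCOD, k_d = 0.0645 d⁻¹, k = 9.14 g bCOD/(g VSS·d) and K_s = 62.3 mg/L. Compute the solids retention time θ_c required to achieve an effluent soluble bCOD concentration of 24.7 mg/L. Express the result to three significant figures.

θ_c ≈ 1.14 d

At the target effluent, Y k S/(K_s+S) = 0.362×9.14×24.7/87.00 = 0.9394 d⁻¹.
1/θ_c = 0.9394 − 0.0645 = 0.8749 d⁻¹, so θ_c = 1.143 d.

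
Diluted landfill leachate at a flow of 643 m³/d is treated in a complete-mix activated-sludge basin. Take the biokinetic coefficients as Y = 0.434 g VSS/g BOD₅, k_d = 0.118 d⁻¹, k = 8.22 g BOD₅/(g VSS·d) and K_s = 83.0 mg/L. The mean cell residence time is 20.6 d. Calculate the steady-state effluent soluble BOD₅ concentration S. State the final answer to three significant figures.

For a completely mixed reactor with recycle the Lawrence–McCarty relation gives S = K_s·(1 + k_d·θ_c) / [θ_c·(Y·k − k_d) − 1] = 83.0 × (1 + 0.118 × 20.6) / [20.6 × (0.434 × 8.22 − 0.118) − 1] = 284.8 / 70.06 = 4.065 mg/L.

S ≈ 4.06 mg/L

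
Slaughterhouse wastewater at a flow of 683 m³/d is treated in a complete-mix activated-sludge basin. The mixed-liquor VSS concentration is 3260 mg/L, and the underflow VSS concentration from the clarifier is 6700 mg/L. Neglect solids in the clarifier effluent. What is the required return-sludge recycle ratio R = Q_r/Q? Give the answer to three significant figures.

R = Q_r/Q = X/(X_r − X) = 3260 / (6700 − 3260) = 0.9477.

R ≈ 0.948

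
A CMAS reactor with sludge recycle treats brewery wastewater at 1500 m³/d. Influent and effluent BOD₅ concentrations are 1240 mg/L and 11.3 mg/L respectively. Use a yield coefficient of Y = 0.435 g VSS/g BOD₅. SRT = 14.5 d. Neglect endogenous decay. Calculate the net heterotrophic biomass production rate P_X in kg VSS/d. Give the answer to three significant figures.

No decay correction is needed, so Y_obs = Y = 0.435.
Substrate removed = Q·(S₀ − S) = 1500 m³/d × (1240 − 11.3) g/m³ = 1.84×10^6 g/d = 1843 kg/d.
Net biomass production P_X = Y_obs × Q·(S₀ − S) = 0.4350 × 1843 = 801.7 kg VSS/d.

P_X ≈ 802 kg VSS/d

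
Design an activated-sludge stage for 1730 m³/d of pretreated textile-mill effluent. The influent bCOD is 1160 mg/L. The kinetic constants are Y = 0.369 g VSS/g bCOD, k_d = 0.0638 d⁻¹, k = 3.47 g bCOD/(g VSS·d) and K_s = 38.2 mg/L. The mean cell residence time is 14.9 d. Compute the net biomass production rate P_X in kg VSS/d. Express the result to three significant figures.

P_X ≈ 378 kg VSS/d

Effluent substrate depends only on kinetics and SRT: S = K_s(1 + k_d θ_c) / [θ_c(Yk − k_d) − 1] = 38.2 × (1 + 0.0638 × 14.9) / [14.9 × (0.369 × 3.47 − 0.0638) − 1] = 74.51 / 17.13 = 4.350 mg/L.
The observed yield is Y_obs = Y/(1 + k_d·θ_c) = 0.369 / (1 + 0.0638 × 14.9) = 0.369 / 1.951 = 0.1892 g VSS per g bCOD removed.
Q·(S₀ − S) = 1730 × (1160 − 4.35) × 10⁻³ = 1999 kg/d removed.
P_X = Y_obs · Q(S₀ − S) = 0.1892 × 1999 = 378.2 kg VSS/d.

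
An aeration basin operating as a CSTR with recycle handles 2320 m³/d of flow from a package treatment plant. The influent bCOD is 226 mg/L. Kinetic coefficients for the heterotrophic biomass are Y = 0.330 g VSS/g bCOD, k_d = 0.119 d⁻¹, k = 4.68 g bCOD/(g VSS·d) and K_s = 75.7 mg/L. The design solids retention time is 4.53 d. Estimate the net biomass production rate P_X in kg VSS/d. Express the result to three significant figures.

Effluent substrate depends only on kinetics and SRT: S = K_s(1 + k_d θ_c) / [θ_c(Yk − k_d) − 1] = 75.7 × (1 + 0.119 × 4.53) / [4.53 × (0.330 × 4.68 − 0.119) − 1] = 116.5 / 5.457 = 21.35 mg/L.
Correct the yield for decay: Y_obs = Y/(1 + k_d θ_c) = 0.330 / (1 + 0.119 × 4.53) = 0.330 / 1.539 = 0.2144.
ΔS = 226 − 21.3 = 204.7 mg/L, so the substrate removal rate is 2320 × 204.7/1000 = 474.9 kg bCOD/d.
So the net sludge growth is P_X = 0.2144 × 474.9 = 101.8 kg VSS/d.

P_X ≈ 102 kg VSS/d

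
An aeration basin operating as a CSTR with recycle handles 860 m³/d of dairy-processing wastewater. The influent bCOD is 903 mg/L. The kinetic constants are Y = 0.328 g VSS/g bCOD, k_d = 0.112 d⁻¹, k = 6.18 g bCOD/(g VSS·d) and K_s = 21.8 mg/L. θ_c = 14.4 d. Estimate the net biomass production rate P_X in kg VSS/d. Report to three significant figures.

P_X ≈ 97.3 kg VSS/d

From the Monod/SRT balance for a CMAS, S = K_s·(1+k_d θ_c)/[θ_c·(Y k − k_d) − 1] = 21.8 × (1 + 0.112 × 14.4) / [14.4 × (0.328 × 6.18 − 0.112) − 1] = 56.96 / 26.58 = 2.143 mg/L.
Correct the yield for decay: Y_obs = Y/(1 + k_d θ_c) = 0.328 / (1 + 0.112 × 14.4) = 0.328 / 2.613 = 0.1255.
Substrate removed = Q·(S₀ − S) = 860 m³/d × (903 − 2.14) g/m³ = 7.75×10^5 g/d = 774.7 kg/d.
P_X = Y_obs · Q(S₀ − S) = 0.1255 × 774.7 = 97.26 kg VSS/d.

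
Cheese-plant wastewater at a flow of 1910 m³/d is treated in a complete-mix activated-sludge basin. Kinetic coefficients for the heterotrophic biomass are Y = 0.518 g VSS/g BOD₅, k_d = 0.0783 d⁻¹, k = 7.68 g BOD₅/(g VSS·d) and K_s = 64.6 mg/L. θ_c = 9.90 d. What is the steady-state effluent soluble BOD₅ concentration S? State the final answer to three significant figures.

For a completely mixed reactor with recycle the Lawrence–McCarty relation gives S = K_s·(1 + k_d·θ_c) / [θ_c·(Y·k − k_d) − 1] = 64.6 × (1 + 0.0783 × 9.90) / [9.90 × (0.518 × 7.68 − 0.0783) − 1] = 114.7 / 37.61 = 3.049 mg/L.

S ≈ 3.05 mg/L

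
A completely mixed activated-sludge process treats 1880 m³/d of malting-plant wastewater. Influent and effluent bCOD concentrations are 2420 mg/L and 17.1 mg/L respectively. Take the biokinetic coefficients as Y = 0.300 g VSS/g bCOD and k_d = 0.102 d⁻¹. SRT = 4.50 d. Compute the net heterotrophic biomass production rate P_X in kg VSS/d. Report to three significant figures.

Correct the yield for decay: Y_obs = Y/(1 + k_d θ_c) = 0.300 / (1 + 0.102 × 4.50) = 0.300 / 1.459 = 0.2056.
Mass of bCOD removed per day: Q(S₀ − S) = 1880 × 2403 g/m³ = 4517 kg/d.
Biomass produced: P_X = Y_obs·Q·ΔS = 0.2056 × 4517 ≈ 928.9 kg VSS/d.

P_X ≈ 929 kg VSS/d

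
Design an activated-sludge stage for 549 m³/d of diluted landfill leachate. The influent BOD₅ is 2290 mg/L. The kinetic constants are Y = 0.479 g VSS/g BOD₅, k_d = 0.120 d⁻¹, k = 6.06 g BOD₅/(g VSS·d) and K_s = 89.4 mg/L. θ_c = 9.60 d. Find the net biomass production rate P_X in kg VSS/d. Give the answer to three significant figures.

From the Monod/SRT balance for a CMAS, S = K_s·(1+k_d θ_c)/[θ_c·(Y k − k_d) − 1] = 89.4 × (1 + 0.120 × 9.60) / [9.60 × (0.479 × 6.06 − 0.120) − 1] = 192.4 / 25.71 = 7.482 mg/L.
Correct the yield for decay: Y_obs = Y/(1 + k_d θ_c) = 0.479 / (1 + 0.120 × 9.60) = 0.479 / 2.152 = 0.2226.
Substrate removed = Q·(S₀ − S) = 549 m³/d × (2290 − 7.48) g/m³ = 1.25×10^6 g/d = 1253 kg/d.
Biomass produced: P_X = Y_obs·Q·ΔS = 0.2226 × 1253 ≈ 278.9 kg VSS/d.

P_X ≈ 279 kg VSS/d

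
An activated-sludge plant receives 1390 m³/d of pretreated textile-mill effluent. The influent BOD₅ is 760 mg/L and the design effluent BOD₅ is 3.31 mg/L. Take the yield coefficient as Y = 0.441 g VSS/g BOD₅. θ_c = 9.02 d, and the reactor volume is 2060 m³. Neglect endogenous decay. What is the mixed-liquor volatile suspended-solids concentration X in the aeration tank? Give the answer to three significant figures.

X = Y·Q·ΔS·θ_c / V = 0.441 × 1390 × (760 − 3.31) × 9.02 / 2060 = 2031 mg/L.

X ≈ 2030 mg/L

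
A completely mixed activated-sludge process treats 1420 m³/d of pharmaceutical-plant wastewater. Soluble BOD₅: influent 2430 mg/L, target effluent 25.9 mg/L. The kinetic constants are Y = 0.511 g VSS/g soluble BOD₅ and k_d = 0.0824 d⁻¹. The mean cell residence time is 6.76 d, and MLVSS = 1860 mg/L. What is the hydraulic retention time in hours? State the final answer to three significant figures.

From the SRT design equation V = Y Q (S₀−S) θ_c / [X (1 + k_d θ_c)] = 0.511 × 1420 × (2430 − 25.9) × 6.76 / [1860 × (1 + 0.0824 × 6.76)] = 1.18×10^7 / 2896 = 4072 m³.
τ = V/Q = 4072/1420 = 2.868 d, or 68.82 h.

τ ≈ 68.8 h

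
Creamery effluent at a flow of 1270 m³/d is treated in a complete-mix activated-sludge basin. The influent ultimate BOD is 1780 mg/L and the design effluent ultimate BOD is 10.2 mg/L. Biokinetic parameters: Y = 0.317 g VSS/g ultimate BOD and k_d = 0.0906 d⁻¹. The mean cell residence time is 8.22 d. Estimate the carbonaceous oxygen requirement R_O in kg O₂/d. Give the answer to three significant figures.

R_O ≈ 1670 kg O₂/d

The observed yield is Y_obs = Y/(1 + k_d·θ_c) = 0.317 / (1 + 0.0906 × 8.22) = 0.317 / 1.745 = 0.1817 g VSS per g ultimate BOD removed.
Substrate removed = Q·(S₀ − S) = 1270 m³/d × (1780 − 10.2) g/m³ = 2.25×10^6 g/d = 2248 kg/d.
Net sludge production P_X = 0.1817 × 2248 = 408.4 kg VSS/d.
R_O = Q·ΔS − 1.42 P_X = 2248 − 579.9 = 1668 kg O₂/d.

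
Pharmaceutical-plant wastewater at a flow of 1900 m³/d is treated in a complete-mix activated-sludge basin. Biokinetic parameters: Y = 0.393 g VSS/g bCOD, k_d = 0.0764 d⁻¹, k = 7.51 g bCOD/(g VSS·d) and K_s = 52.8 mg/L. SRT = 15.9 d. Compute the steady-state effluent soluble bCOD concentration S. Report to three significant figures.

S ≈ 2.62 mg/L

For a completely mixed reactor with recycle the Lawrence–McCarty relation gives S = K_s·(1 + k_d·θ_c) / [θ_c·(Y·k − k_d) − 1] = 52.8 × (1 + 0.0764 × 15.9) / [15.9 × (0.393 × 7.51 − 0.0764) − 1] = 116.9 / 44.71 = 2.615 mg/L.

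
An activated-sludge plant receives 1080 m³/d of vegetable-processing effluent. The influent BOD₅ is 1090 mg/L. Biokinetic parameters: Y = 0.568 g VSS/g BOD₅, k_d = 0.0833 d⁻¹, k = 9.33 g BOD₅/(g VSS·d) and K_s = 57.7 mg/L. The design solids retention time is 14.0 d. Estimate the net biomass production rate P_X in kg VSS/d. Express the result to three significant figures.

Effluent substrate depends only on kinetics and SRT: S = K_s(1 + k_d θ_c) / [θ_c(Yk − k_d) − 1] = 57.7 × (1 + 0.0833 × 14.0) / [14.0 × (0.568 × 9.33 − 0.0833) − 1] = 125.0 / 72.03 = 1.735 mg/L.
Observed yield with endogenous decay: Y_obs = Y / (1 + k_d·θ_c) = 0.568 / (1 + 0.0833 × 14.0) = 0.568 / 2.166 = 0.2622 g VSS/g BOD₅.
Substrate removed = Q·(S₀ − S) = 1080 m³/d × (1090 − 1.74) g/m³ = 1.18×10^6 g/d = 1175 kg/d.
Biomass produced: P_X = Y_obs·Q·ΔS = 0.2622 × 1175 ≈ 308.2 kg VSS/d.

P_X ≈ 308 kg VSS/d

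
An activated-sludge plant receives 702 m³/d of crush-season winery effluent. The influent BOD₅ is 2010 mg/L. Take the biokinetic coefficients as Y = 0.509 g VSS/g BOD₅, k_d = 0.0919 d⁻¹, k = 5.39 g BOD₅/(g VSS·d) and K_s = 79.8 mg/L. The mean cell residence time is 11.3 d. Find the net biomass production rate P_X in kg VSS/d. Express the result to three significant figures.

P_X ≈ 351 kg VSS/d

Effluent substrate depends only on kinetics and SRT: S = K_s(1 + k_d θ_c) / [θ_c(Yk − k_d) − 1] = 79.8 × (1 + 0.0919 × 11.3) / [11.3 × (0.509 × 5.39 − 0.0919) − 1] = 162.7 / 28.96 = 5.616 mg/L.
Observed yield with endogenous decay: Y_obs = Y / (1 + k_d·θ_c) = 0.509 / (1 + 0.0919 × 11.3) = 0.509 / 2.038 = 0.2497 g VSS/g BOD₅.
Substrate removed = Q·(S₀ − S) = 702 m³/d × (2010 − 5.62) g/m³ = 1.41×10^6 g/d = 1407 kg/d.
Net biomass production P_X = Y_obs × Q·(S₀ − S) = 0.2497 × 1407 = 351.3 kg VSS/d.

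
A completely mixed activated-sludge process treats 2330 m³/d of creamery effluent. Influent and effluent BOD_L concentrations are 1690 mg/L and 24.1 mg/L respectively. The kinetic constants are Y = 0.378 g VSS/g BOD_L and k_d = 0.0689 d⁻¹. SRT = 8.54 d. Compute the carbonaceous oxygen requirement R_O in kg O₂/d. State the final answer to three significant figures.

The observed yield is Y_obs = Y/(1 + k_d·θ_c) = 0.378 / (1 + 0.0689 × 8.54) = 0.378 / 1.588 = 0.2380 g VSS per g BOD_L removed.
Mass of BOD_L removed per day: Q(S₀ − S) = 2330 × 1666 g/m³ = 3882 kg/d.
Biomass synthesised: P_X = Y_obs × 3882 = 923.7 kg VSS/d.
Carbonaceous O₂ demand = substrate oxidised − cell-mass equivalent = 3882 − 1.42 × 923.7 = 2570 kg O₂/d.

R_O ≈ 2570 kg O₂/d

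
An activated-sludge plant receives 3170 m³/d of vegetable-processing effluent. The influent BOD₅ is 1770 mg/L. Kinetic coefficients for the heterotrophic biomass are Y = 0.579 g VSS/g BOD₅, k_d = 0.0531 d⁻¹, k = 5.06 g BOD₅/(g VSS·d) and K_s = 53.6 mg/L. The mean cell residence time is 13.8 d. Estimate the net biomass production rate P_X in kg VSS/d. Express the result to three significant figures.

For a completely mixed reactor with recycle the Lawrence–McCarty relation gives S = K_s·(1 + k_d·θ_c) / [θ_c·(Y·k − k_d) − 1] = 53.6 × (1 + 0.0531 × 13.8) / [13.8 × (0.579 × 5.06 − 0.0531) − 1] = 92.88 / 38.70 = 2.400 mg/L.
Observed yield with endogenous decay: Y_obs = Y / (1 + k_d·θ_c) = 0.579 / (1 + 0.0531 × 13.8) = 0.579 / 1.733 = 0.3341 g VSS/g BOD₅.
Mass of BOD₅ removed per day: Q(S₀ − S) = 3170 × 1768 g/m³ = 5603 kg/d.
P_X = Y_obs · Q(S₀ − S) = 0.3341 × 5603 = 1872 kg VSS/d.

P_X ≈ 1870 kg VSS/d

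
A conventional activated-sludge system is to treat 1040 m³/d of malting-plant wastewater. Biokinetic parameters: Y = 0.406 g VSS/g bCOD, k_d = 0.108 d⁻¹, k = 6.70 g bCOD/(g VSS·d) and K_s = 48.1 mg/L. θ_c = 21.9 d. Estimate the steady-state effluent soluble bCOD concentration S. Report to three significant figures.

From the Monod/SRT balance for a CMAS, S = K_s·(1+k_d θ_c)/[θ_c·(Y k − k_d) − 1] = 48.1 × (1 + 0.108 × 21.9) / [21.9 × (0.406 × 6.70 − 0.108) − 1] = 161.9 / 56.21 = 2.880 mg/L.

S ≈ 2.88 mg/L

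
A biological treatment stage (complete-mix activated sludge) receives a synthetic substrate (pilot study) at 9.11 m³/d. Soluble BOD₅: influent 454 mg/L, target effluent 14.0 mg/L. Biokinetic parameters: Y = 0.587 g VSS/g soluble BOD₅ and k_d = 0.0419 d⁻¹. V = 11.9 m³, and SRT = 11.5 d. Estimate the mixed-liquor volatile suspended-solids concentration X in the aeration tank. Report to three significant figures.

X ≈ 1530 mg/L

Solving the biomass balance for X: X = Y Q (S₀−S) θ_c / [V (1+k_d θ_c)] = 0.587 × 9.11 × (454 − 14.0) × 11.5 / [11.9 × (1 + 0.0419 × 11.5)] = 1534 mg/L.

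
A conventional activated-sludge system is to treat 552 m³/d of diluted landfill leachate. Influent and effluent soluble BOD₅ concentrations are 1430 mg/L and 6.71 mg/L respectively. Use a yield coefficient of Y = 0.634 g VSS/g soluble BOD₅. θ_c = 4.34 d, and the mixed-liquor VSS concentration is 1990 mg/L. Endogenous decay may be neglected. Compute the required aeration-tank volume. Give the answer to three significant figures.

V ≈ 1090 m³

V·X = Y·Q·ΔS·θ_c gives V = 0.634 × 552 × (1430 − 6.71) × 4.34 / 1990 = 1086 m³.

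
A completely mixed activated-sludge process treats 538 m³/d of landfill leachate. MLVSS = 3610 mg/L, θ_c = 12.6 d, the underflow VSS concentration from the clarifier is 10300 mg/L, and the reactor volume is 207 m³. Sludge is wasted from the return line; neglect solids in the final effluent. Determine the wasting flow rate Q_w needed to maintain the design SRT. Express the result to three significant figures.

Q_w = (V·X)/(θ_c X_r) = 207.0 × 3610 / (12.6 × 10300) = 5.758 m³/d.

Q_w ≈ 5.76 m³/d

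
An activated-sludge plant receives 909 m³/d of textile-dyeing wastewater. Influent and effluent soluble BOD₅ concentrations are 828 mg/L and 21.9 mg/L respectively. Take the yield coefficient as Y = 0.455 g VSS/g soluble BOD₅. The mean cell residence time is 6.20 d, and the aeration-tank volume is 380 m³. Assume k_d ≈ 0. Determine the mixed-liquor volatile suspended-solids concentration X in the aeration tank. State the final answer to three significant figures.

X ≈ 5440 mg/L

From V·X = Y·Q·(S₀ − S)·θ_c (decay neglected): X = 0.455 × 909 × (828 − 21.9) × 6.20 / 380 = 5440 mg/L.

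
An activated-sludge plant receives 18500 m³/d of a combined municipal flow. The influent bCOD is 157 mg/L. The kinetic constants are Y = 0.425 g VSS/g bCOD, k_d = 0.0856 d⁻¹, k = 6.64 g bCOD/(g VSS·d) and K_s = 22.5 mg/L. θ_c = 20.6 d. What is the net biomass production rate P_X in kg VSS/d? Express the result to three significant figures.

From the Monod/SRT balance for a CMAS, S = K_s·(1+k_d θ_c)/[θ_c·(Y k − k_d) − 1] = 22.5 × (1 + 0.0856 × 20.6) / [20.6 × (0.425 × 6.64 − 0.0856) − 1] = 62.18 / 55.37 = 1.123 mg/L.
Y_obs = Y / (1 + k_d θ_c) = 0.425 / (1 + 0.0856 × 20.6) = 0.425 / 2.763 = 0.1538.
ΔS = 157 − 1.12 = 155.9 mg/L, so the substrate removal rate is 18500 × 155.9/1000 = 2884 kg bCOD/d.
Net biomass production P_X = Y_obs × Q·(S₀ − S) = 0.1538 × 2884 = 443.5 kg VSS/d.

P_X ≈ 444 kg VSS/d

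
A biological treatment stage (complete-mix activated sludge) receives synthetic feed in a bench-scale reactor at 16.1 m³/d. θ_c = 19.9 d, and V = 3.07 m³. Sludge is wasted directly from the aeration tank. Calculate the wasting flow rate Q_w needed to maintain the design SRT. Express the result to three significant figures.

For wasting at MLVSS concentration, Q_w = V/θ_c = 3.070/19.9 = 0.1543 m³/d.

Q_w ≈ 0.154 m³/d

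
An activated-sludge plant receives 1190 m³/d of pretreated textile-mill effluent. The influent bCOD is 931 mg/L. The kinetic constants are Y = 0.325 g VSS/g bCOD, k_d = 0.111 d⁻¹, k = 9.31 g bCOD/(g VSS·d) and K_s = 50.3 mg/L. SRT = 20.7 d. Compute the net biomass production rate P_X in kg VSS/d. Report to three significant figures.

P_X ≈ 109 kg VSS/d

For a completely mixed reactor with recycle the Lawrence–McCarty relation gives S = K_s·(1 + k_d·θ_c) / [θ_c·(Y·k − k_d) − 1] = 50.3 × (1 + 0.111 × 20.7) / [20.7 × (0.325 × 9.31 − 0.111) − 1] = 165.9 / 59.34 = 2.796 mg/L.
Correct the yield for decay: Y_obs = Y/(1 + k_d θ_c) = 0.325 / (1 + 0.111 × 20.7) = 0.325 / 3.298 = 0.09855.
Mass of bCOD removed per day: Q(S₀ − S) = 1190 × 928.2 g/m³ = 1105 kg/d.
So the net sludge growth is P_X = 0.09855 × 1105 = 108.9 kg VSS/d.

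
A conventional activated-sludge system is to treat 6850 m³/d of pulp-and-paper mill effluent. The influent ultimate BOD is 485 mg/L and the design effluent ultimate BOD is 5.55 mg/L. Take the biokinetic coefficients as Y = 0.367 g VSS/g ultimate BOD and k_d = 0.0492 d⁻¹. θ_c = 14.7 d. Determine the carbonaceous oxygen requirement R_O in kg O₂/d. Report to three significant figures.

The observed yield is Y_obs = Y/(1 + k_d·θ_c) = 0.367 / (1 + 0.0492 × 14.7) = 0.367 / 1.723 = 0.2130 g VSS per g ultimate BOD removed.
Mass of ultimate BOD removed per day: Q(S₀ − S) = 6850 × 479.4 g/m³ = 3284 kg/d.
Biomass synthesised: P_X = Y_obs × 3284 = 699.4 kg VSS/d.
Carbonaceous O₂ demand = substrate oxidised − cell-mass equivalent = 3284 − 1.42 × 699.4 = 2291 kg O₂/d.

R_O ≈ 2290 kg O₂/d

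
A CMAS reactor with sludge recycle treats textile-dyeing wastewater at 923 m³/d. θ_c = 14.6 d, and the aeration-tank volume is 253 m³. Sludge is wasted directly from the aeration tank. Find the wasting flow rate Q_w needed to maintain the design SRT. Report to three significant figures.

Q_w ≈ 17.3 m³/d

For wasting at MLVSS concentration, Q_w = V/θ_c = 253.0/14.6 = 17.33 m³/d.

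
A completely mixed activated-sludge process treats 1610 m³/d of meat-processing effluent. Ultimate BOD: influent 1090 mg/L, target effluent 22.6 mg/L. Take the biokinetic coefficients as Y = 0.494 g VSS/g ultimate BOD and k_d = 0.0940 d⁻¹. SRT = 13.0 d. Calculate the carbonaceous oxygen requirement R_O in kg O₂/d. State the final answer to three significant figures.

The observed yield is Y_obs = Y/(1 + k_d·θ_c) = 0.494 / (1 + 0.0940 × 13.0) = 0.494 / 2.222 = 0.2223 g VSS per g ultimate BOD removed.
Substrate removed = Q·(S₀ − S) = 1610 m³/d × (1090 − 22.6) g/m³ = 1.72×10^6 g/d = 1719 kg/d.
P_X = Y_obs·Q·(S₀ − S) = 0.2223 × 1719 = 382.1 kg VSS/d.
R_O = Q·(S₀ − S) − 1.42·P_X = 1719 − 1.42 × 382.1 = 1176 kg O₂/d.

R_O ≈ 1180 kg O₂/d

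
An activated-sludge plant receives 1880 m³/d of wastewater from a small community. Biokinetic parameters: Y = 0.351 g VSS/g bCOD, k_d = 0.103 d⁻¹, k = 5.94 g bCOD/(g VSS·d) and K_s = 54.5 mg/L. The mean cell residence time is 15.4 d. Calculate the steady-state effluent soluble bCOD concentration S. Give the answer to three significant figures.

S ≈ 4.77 mg/L

For a completely mixed reactor with recycle the Lawrence–McCarty relation gives S = K_s·(1 + k_d·θ_c) / [θ_c·(Y·k − k_d) − 1] = 54.5 × (1 + 0.103 × 15.4) / [15.4 × (0.351 × 5.94 − 0.103) − 1] = 140.9 / 29.52 = 4.774 mg/L.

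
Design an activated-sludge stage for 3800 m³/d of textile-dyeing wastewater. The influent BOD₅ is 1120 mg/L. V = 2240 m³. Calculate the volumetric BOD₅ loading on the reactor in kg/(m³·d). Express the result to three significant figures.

Applied BOD₅ load per unit volume = Q·S₀/V = (3800 × 1120/1000)/2240 = 1.900 kg BOD₅·m⁻³·d⁻¹.

L_v ≈ 1.90 kg BOD₅/(m³·d)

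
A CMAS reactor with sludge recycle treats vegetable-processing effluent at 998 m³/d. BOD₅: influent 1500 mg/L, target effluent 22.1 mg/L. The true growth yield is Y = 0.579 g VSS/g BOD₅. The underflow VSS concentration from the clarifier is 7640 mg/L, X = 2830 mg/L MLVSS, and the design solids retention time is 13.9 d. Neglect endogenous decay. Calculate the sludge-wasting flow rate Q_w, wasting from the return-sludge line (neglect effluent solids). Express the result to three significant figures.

Biomass mass balance (decay neglected): V·X = Y·Q·(S₀ − S)·θ_c, so V = 0.579 × 998 × (1500 − 22.1) × 13.9 / 2830 = 4195 m³.
Q_w = (V·X)/(θ_c X_r) = 4195 × 2830 / (13.9 × 7640) = 111.8 m³/d.

Q_w ≈ 112 m³/d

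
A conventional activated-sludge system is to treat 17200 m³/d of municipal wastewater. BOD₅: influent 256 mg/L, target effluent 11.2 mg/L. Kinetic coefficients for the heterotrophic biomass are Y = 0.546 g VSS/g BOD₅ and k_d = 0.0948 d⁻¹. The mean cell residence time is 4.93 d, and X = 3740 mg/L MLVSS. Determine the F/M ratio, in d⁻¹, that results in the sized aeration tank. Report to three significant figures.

Steady-state biomass mass balance: V·X·(1 + k_d·θ_c) = Y·Q·(S₀ − S)·θ_c, so V = 0.546 × 17200 × (256 − 11.2) × 4.93 / [3740 × (1 + 0.0948 × 4.93)] = 1.13×10^7 / 5488 = 2065 m³.
F/M = Q·S₀ / (V·X) = 17200 × 256 / (2065 × 3740) = 0.5701 g BOD₅·(g VSS·d)⁻¹.

F/M ≈ 0.570 d⁻¹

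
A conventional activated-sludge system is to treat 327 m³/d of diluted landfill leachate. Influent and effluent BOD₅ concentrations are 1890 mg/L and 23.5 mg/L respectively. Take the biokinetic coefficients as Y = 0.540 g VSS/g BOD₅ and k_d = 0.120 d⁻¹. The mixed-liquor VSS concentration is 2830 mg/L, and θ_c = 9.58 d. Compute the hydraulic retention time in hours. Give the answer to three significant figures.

τ ≈ 38.1 h

Rearranging the biomass balance for a CMAS with decay, V = Y·Q·ΔS·θ_c / [X·(1+k_d θ_c)] = 0.540 × 327 × (1890 − 23.5) × 9.58 / [2830 × (1 + 0.120 × 9.58)] = 3.16×10^6 / 6083 = 519.0 m³.
τ = V/Q = 519.0/327 = 1.587 d, or 38.09 h.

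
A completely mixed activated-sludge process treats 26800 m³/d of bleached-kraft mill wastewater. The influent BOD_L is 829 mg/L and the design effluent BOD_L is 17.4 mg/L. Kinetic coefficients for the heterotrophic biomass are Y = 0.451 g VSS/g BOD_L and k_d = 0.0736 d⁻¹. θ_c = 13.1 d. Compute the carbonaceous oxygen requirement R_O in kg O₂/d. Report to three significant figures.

R_O ≈ 14700 kg O₂/d

The observed yield is Y_obs = Y/(1 + k_d·θ_c) = 0.451 / (1 + 0.0736 × 13.1) = 0.451 / 1.964 = 0.2296 g VSS per g BOD_L removed.
ΔS = 829 − 17.4 = 811.6 mg/L, so the substrate removal rate is 26800 × 811.6/1000 = 21751 kg BOD_L/d.
Net sludge production P_X = 0.2296 × 21751 = 4994 kg VSS/d.
R_O = Q·ΔS − 1.42 P_X = 21751 − 7092 = 14659 kg O₂/d.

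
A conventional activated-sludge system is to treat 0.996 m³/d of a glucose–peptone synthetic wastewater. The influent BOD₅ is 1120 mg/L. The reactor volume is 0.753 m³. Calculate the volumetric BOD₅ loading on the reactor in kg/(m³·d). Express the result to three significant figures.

L_v ≈ 1.48 kg BOD₅/(m³·d)

L_v = Q S₀ / V = 0.996 × 1120 × 10⁻³ / 0.7530 = 1.481 kg/(m³·d).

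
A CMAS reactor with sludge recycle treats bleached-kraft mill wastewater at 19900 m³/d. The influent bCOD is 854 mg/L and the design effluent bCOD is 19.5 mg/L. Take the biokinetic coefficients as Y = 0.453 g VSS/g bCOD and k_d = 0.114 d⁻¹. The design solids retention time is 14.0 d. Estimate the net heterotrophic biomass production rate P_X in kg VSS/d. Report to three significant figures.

P_X ≈ 2900 kg VSS/d

Y_obs = Y / (1 + k_d θ_c) = 0.453 / (1 + 0.114 × 14.0) = 0.453 / 2.596 = 0.1745.
Q·(S₀ − S) = 19900 × (854 − 19.5) × 10⁻³ = 16607 kg/d removed.
Biomass produced: P_X = Y_obs·Q·ΔS = 0.1745 × 16607 ≈ 2898 kg VSS/d.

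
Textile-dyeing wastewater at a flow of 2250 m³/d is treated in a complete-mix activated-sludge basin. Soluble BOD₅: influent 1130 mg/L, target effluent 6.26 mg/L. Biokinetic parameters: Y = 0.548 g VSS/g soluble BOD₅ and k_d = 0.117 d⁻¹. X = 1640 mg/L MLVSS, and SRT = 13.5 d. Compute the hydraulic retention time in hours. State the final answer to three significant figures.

τ ≈ 47.2 h

From the SRT design equation V = Y Q (S₀−S) θ_c / [X (1 + k_d θ_c)] = 0.548 × 2250 × (1130 − 6.26) × 13.5 / [1640 × (1 + 0.117 × 13.5)] = 1.87×10^7 / 4230 = 4422 m³.
τ = V/Q = 4422/2250 = 1.965 d, or 47.16 h.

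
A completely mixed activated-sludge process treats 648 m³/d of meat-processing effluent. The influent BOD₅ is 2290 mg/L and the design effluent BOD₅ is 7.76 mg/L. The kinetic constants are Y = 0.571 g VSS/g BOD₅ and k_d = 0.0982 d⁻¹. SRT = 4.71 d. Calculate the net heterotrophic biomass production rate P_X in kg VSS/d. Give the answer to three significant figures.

P_X ≈ 577 kg VSS/d

Observed yield with endogenous decay: Y_obs = Y / (1 + k_d·θ_c) = 0.571 / (1 + 0.0982 × 4.71) = 0.571 / 1.463 = 0.3904 g VSS/g BOD₅.
Mass of BOD₅ removed per day: Q(S₀ − S) = 648 × 2282 g/m³ = 1479 kg/d.
Net biomass production P_X = Y_obs × Q·(S₀ − S) = 0.3904 × 1479 = 577.4 kg VSS/d.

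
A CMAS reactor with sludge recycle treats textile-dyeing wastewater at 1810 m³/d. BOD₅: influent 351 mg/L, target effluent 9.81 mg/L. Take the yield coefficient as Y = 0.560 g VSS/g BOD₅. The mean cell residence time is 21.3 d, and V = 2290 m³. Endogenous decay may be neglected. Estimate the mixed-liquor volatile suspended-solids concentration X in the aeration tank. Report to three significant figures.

X ≈ 3220 mg/L

X = Y·Q·ΔS·θ_c / V = 0.560 × 1810 × (351 − 9.81) × 21.3 / 2290 = 3217 mg/L.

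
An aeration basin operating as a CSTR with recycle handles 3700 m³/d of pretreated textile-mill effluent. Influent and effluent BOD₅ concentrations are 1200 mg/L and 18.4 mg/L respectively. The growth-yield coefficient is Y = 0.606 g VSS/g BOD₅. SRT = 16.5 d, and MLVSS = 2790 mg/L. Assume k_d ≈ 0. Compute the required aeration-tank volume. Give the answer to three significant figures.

V ≈ 15700 m³

V·X = Y·Q·ΔS·θ_c gives V = 0.606 × 3700 × (1200 − 18.4) × 16.5 / 2790 = 15668 m³.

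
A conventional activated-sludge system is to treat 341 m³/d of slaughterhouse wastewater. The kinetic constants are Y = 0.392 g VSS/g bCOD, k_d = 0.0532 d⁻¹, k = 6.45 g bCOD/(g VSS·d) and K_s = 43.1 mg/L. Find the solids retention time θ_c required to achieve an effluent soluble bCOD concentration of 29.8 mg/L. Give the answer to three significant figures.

At the target effluent, Y k S/(K_s+S) = 0.392×6.45×29.8/72.90 = 1.034 d⁻¹.
1/θ_c = 1.034 − 0.0532 = 0.9804 d⁻¹, so θ_c = 1.020 d.

θ_c ≈ 1.02 d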